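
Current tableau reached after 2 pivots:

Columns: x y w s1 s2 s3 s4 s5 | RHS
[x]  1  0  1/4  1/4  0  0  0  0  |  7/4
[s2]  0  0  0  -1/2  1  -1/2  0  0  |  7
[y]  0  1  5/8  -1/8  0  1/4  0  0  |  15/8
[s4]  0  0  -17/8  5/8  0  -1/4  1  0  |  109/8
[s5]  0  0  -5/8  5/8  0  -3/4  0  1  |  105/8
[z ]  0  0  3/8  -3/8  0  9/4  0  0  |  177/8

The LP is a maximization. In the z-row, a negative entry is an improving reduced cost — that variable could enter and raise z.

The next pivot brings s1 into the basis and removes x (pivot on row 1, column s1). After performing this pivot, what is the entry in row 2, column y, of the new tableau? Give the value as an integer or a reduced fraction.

0

Pivot element is row 1, column s1: 1/4.
Normalize row 1: new (row 1, y) = 0/(1/4) = 0.
row 2 ← row 2 − (-1/2)·(new row 1): 0 − (-1/2)·0 = 0.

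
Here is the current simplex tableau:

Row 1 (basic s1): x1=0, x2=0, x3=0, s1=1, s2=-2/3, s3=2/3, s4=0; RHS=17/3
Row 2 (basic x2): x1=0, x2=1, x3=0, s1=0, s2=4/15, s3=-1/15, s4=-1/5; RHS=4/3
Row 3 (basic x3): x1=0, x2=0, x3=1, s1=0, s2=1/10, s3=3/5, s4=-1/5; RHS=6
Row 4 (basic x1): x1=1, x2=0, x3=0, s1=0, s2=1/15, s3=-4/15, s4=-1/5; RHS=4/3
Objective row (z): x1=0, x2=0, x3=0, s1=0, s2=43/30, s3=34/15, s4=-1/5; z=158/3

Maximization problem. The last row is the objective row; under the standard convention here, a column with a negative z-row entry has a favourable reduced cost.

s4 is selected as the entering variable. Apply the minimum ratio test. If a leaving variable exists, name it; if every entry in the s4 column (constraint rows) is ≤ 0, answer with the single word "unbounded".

unbounded

s4-column entries: row 1: 0, row 2: -1/5, row 3: -1/5, row 4: -1/5. All ≤ 0, so s4 can increase without bound; the LP is unbounded in this direction.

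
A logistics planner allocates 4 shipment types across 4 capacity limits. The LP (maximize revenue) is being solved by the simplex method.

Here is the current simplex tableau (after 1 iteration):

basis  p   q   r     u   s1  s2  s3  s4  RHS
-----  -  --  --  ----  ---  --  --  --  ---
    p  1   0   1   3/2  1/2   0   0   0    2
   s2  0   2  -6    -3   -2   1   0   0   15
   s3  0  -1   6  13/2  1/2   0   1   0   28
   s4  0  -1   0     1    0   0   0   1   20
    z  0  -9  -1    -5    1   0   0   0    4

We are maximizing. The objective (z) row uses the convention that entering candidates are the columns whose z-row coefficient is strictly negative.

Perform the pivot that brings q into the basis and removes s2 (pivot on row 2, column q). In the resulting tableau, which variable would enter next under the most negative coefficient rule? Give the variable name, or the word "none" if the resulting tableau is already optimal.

r

Pivot element 2. New z-row = old z-row − (-9)·(row 2/2).
Updated z-row coefficients: p: 0, q: 0, r: -28, u: -37/2, s1: -8, s2: 9/2, s3: 0, s4: 0.
The most negative is -28 in column r, so r would enter next.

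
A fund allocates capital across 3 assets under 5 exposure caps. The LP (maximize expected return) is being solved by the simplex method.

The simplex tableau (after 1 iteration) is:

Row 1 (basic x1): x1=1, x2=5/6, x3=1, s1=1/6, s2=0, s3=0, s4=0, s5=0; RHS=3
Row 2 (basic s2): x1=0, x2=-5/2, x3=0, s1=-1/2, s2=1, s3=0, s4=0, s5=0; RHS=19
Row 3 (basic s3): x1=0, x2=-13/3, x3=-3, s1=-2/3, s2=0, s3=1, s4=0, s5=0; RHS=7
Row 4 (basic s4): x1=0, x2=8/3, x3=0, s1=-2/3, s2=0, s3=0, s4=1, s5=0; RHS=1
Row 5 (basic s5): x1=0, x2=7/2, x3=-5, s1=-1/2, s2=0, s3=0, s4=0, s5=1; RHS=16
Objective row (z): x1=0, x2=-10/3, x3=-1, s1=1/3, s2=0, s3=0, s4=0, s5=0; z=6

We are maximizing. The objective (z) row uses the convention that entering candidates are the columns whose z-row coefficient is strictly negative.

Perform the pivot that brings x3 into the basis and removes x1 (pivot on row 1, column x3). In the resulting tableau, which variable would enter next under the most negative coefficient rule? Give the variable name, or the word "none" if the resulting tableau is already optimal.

x2

Pivot element 1. New z-row = old z-row − (-1)·(row 1/1).
Updated z-row coefficients: x1: 1, x2: -5/2, x3: 0, s1: 1/2, s2: 0, s3: 0, s4: 0, s5: 0.
The most negative is -5/2 in column x2, so x2 would enter next.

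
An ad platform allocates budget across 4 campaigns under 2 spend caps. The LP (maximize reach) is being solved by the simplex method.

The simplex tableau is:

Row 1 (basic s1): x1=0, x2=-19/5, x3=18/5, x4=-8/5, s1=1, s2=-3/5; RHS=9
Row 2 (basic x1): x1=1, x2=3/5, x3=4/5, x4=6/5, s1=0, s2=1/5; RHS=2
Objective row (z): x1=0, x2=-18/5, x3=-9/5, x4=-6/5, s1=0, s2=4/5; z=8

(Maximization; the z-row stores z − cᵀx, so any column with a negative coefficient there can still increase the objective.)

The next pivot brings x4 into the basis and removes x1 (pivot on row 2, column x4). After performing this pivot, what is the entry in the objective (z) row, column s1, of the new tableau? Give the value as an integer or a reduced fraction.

0

Pivot element is row 2, column x4: 6/5.
Normalize row 2: new (row 2, s1) = 0/(6/5) = 0.
z-row ← z-row − (-6/5)·(new row 2): 0 − (-6/5)·0 = 0.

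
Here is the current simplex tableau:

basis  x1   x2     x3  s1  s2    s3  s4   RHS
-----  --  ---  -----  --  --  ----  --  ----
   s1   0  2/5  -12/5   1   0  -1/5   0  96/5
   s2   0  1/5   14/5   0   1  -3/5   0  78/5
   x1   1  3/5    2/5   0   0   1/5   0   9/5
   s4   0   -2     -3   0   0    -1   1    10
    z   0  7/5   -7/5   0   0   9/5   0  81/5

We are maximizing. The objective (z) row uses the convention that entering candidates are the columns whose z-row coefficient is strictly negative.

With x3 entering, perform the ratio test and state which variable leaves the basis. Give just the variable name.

x1

Ratios: row 1 (s1): entry -12/5 ≤ 0, skip; row 2 (s2): (78/5)/(14/5) = 39/7; row 3 (x1): (9/5)/(2/5) = 9/2; row 4 (s4): entry -3 ≤ 0, skip.
Minimum ratio 9/2 is in the x1 row, so x1 leaves.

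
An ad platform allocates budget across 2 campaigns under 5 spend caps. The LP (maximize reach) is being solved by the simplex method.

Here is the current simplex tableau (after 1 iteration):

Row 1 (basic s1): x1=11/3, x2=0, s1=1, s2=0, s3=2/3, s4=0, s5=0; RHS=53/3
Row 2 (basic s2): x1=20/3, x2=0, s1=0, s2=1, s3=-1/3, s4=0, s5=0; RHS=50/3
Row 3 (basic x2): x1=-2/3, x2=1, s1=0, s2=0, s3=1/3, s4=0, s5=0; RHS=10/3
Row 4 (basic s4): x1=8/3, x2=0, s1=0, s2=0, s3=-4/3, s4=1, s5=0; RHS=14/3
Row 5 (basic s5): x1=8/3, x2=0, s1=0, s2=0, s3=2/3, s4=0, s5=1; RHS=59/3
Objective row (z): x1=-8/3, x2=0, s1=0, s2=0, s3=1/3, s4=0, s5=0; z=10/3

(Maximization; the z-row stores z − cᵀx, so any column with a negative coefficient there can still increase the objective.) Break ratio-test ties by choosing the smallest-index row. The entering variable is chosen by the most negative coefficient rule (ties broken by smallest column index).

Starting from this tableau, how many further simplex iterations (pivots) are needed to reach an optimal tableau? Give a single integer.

pivot: x1 in, s4 out → z = 8
pivot: s3 in, s2 out → z = 29/3
No improving column remains; optimal.

2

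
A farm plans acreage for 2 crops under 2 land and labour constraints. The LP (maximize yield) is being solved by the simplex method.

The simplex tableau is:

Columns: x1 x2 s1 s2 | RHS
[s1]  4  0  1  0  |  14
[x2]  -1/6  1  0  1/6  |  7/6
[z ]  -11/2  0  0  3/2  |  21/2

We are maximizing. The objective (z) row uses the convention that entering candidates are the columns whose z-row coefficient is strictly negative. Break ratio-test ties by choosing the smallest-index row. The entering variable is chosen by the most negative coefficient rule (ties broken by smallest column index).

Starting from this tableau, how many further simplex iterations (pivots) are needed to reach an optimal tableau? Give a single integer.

pivot: x1 in, s1 out → z = 119/4
No improving column remains; optimal.

1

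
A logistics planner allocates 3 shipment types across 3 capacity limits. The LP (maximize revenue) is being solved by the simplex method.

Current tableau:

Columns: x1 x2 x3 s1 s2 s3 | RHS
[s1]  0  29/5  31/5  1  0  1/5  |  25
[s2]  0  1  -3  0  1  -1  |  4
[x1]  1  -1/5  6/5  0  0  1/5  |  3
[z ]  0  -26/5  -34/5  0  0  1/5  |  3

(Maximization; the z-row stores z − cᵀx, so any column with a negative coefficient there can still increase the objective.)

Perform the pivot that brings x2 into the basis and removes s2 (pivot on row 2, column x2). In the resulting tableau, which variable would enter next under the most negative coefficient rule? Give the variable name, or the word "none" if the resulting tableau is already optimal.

Pivot element 1. New z-row = old z-row − (-26/5)·(row 2/1).
Updated z-row coefficients: x1: 0, x2: 0, x3: -112/5, s1: 0, s2: 26/5, s3: -5.
The most negative is -112/5 in column x3, so x3 would enter next.

x3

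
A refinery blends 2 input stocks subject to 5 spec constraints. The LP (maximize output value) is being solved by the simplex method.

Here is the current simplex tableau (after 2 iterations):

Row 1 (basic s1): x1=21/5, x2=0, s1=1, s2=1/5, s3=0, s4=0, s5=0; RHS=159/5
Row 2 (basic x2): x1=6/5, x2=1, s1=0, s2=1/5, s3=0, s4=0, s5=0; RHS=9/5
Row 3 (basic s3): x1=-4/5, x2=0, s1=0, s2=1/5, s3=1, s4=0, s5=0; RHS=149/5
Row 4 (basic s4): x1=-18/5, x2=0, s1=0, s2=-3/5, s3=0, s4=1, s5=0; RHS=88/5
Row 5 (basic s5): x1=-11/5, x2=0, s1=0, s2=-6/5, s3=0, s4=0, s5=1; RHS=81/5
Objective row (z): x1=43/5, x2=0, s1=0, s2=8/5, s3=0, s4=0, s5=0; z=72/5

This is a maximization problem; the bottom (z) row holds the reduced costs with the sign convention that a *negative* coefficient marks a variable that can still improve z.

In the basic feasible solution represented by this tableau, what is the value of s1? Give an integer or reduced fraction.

s1 is basic (row 1); its value is the RHS of that row: 159/5.

159/5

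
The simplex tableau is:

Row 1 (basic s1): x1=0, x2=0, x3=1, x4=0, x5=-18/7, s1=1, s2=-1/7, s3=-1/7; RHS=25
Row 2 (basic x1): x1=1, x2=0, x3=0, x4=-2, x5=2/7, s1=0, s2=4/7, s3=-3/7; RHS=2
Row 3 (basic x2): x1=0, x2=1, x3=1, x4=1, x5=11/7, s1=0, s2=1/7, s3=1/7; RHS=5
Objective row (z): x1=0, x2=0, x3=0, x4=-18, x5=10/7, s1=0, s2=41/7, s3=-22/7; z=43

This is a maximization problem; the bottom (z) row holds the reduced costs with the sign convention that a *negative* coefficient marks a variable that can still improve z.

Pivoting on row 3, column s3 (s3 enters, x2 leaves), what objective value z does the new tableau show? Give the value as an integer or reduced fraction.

153

Minimum ratio for s3: 5/(1/7) = 35.
z changes by −(z-row coeff of s3)·ratio = −(-22/7)·35 = 110.
New z = 43 + 110 = 153.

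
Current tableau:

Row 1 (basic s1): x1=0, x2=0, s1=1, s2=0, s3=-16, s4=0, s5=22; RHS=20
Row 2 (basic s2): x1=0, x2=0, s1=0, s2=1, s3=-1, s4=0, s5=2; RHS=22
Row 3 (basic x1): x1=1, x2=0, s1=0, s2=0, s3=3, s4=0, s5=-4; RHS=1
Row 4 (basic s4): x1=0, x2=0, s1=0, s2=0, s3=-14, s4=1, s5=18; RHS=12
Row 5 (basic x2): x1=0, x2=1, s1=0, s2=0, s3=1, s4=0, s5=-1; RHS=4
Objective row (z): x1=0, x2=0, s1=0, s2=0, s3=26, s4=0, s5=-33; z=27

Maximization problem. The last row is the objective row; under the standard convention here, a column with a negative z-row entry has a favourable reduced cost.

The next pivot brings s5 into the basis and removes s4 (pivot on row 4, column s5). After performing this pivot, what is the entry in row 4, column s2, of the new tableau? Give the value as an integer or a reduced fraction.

0

Pivot element is row 4, column s5: 18.
Normalize row 4: new (row 4, s2) = 0/18 = 0.
Row 4 is the pivot row, so the entry is 0.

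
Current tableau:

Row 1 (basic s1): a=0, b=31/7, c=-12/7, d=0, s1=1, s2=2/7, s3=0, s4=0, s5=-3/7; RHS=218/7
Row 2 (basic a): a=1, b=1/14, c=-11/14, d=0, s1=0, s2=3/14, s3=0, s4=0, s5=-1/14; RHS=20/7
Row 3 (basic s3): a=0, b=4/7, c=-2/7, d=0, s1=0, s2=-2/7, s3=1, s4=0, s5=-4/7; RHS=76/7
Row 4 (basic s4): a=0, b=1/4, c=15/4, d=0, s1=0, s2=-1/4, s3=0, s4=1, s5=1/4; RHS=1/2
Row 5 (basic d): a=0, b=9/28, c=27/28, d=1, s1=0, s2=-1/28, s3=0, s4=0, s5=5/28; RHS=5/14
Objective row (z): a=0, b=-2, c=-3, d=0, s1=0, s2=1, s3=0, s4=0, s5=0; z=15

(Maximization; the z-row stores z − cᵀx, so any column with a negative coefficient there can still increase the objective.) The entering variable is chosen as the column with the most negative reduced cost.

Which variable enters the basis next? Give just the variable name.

Objective-row coefficients: a: 0, b: -2, c: -3, d: 0, s1: 0, s2: 1, s3: 0, s4: 0, s5: 0.
The most negative is -3 in column c, so c enters.

c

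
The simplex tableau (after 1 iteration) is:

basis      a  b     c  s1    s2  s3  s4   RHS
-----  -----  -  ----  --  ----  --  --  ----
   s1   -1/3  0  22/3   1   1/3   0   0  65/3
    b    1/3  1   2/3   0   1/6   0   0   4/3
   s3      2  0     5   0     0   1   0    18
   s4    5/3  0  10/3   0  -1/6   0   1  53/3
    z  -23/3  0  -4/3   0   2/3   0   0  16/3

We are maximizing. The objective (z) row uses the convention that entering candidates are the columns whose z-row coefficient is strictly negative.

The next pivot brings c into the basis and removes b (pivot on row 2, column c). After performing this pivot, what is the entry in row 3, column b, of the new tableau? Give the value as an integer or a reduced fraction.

-15/2

Pivot element is row 2, column c: 2/3.
Normalize row 2: new (row 2, b) = 1/(2/3) = 3/2.
row 3 ← row 3 − 5·(new row 2): 0 − 5·(3/2) = -15/2.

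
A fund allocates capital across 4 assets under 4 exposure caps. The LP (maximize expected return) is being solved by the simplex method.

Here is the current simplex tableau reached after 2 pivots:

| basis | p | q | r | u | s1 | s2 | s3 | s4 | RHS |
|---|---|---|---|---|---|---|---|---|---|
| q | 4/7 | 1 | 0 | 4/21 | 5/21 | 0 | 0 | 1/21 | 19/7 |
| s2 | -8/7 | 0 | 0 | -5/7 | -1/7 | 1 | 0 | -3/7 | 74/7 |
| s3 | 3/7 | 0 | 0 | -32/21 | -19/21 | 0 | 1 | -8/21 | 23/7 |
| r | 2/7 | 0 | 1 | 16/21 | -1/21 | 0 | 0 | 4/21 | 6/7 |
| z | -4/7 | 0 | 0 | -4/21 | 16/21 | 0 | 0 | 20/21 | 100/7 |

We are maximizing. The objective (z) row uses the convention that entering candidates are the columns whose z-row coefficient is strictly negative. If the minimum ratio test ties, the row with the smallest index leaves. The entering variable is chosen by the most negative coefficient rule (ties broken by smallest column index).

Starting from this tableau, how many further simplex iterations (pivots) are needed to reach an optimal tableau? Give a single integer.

pivot: p in, r out → z = 16
No improving column remains; optimal.

1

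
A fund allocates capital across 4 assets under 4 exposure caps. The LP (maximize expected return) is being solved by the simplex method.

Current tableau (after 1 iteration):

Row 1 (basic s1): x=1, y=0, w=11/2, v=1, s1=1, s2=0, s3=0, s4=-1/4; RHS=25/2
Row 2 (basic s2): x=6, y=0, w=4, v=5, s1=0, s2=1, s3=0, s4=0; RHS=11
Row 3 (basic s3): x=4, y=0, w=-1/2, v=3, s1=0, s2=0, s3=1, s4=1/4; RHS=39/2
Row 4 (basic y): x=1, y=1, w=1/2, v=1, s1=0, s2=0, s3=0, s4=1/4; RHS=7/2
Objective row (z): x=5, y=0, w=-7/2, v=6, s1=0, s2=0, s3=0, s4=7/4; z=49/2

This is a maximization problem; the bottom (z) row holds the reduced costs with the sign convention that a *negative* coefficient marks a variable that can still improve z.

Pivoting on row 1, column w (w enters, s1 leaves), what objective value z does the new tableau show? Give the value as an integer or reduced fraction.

357/11

Minimum ratio for w: (25/2)/(11/2) = 25/11.
z changes by −(z-row coeff of w)·ratio = −(-7/2)·(25/11) = 175/22.
New z = 49/2 + (175/22) = 357/11.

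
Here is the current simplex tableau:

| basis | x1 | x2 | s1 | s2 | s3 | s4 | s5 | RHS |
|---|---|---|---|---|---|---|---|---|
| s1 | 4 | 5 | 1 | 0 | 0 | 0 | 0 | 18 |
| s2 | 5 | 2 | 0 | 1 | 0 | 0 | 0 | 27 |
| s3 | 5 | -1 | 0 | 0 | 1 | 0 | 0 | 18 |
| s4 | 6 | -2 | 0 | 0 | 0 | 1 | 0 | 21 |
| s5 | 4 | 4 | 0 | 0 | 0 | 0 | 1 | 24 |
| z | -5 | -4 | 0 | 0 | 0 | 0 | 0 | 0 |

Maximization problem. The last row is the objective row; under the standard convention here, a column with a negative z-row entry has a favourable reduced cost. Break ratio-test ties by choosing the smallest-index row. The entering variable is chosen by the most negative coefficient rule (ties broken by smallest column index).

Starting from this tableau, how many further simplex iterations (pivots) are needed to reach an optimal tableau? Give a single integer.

2

pivot: x1 in, s4 out → z = 35/2
pivot: x2 in, s1 out → z = 801/38
No improving column remains; optimal.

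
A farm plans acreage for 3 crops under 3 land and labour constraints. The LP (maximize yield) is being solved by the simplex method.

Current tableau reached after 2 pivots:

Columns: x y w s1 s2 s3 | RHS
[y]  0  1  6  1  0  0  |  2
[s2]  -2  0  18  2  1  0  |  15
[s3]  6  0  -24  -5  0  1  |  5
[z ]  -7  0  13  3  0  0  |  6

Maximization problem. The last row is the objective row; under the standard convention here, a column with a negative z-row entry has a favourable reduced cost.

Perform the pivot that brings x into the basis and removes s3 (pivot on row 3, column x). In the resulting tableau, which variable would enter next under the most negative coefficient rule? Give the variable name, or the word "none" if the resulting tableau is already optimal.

w

Pivot element 6. New z-row = old z-row − (-7)·(row 3/6).
Updated z-row coefficients: x: 0, y: 0, w: -15, s1: -17/6, s2: 0, s3: 7/6.
The most negative is -15 in column w, so w would enter next.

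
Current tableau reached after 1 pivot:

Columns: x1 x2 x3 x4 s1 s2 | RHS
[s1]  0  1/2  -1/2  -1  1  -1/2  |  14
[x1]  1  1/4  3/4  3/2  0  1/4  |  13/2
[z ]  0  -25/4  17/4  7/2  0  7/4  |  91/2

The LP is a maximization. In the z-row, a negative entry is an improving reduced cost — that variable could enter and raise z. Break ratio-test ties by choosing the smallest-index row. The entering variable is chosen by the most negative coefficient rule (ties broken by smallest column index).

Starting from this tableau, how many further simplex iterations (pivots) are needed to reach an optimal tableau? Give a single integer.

1

pivot: x2 in, x1 out → z = 208
No improving column remains; optimal.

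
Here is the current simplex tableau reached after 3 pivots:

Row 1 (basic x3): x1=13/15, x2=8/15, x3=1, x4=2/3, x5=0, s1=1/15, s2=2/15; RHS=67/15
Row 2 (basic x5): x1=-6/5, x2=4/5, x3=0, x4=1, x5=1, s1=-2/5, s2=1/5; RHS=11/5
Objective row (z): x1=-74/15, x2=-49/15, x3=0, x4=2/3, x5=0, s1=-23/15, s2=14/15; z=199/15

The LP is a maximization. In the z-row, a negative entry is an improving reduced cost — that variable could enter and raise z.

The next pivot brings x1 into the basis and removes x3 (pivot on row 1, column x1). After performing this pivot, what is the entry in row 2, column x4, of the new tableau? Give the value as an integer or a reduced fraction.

25/13

Pivot element is row 1, column x1: 13/15.
Normalize row 1: new (row 1, x4) = (2/3)/(13/15) = 10/13.
row 2 ← row 2 − (-6/5)·(new row 1): 1 − (-6/5)·(10/13) = 25/13.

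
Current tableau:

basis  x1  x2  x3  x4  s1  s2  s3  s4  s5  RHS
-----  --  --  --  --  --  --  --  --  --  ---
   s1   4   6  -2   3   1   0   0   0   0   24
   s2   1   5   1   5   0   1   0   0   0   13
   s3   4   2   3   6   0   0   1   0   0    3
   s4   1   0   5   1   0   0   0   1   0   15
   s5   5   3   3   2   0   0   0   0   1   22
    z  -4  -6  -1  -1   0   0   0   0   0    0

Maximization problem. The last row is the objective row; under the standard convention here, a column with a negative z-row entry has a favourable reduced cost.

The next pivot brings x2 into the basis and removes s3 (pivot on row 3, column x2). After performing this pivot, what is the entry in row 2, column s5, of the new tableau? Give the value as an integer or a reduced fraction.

Pivot element is row 3, column x2: 2.
Normalize row 3: new (row 3, s5) = 0/2 = 0.
row 2 ← row 2 − 5·(new row 3): 0 − 5·0 = 0.

0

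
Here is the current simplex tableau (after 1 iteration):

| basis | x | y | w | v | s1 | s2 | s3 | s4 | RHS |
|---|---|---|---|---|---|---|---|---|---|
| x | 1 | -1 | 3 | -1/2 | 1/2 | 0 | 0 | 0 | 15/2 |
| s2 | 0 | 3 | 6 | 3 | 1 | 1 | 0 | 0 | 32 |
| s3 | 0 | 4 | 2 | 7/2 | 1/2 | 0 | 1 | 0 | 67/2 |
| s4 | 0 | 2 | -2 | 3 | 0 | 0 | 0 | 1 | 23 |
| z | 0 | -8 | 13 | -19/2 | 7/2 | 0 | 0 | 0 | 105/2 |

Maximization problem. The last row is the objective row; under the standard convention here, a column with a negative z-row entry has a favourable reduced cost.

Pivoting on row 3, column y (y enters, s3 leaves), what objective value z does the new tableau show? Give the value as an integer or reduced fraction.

239/2

Minimum ratio for y: (67/2)/4 = 67/8.
z changes by −(z-row coeff of y)·ratio = −(-8)·(67/8) = 67.
New z = 105/2 + 67 = 239/2.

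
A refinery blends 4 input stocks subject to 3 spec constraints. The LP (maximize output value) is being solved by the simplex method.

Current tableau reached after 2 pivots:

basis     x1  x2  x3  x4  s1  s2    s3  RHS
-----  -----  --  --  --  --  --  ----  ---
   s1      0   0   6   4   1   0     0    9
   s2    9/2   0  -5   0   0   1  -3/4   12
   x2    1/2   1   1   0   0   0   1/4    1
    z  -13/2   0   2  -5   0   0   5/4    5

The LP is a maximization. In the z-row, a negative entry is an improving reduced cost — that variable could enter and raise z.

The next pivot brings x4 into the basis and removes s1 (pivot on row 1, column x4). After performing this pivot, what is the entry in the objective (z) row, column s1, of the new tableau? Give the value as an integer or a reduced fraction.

Pivot element is row 1, column x4: 4.
Normalize row 1: new (row 1, s1) = 1/4 = 1/4.
z-row ← z-row − (-5)·(new row 1): 0 − (-5)·(1/4) = 5/4.

5/4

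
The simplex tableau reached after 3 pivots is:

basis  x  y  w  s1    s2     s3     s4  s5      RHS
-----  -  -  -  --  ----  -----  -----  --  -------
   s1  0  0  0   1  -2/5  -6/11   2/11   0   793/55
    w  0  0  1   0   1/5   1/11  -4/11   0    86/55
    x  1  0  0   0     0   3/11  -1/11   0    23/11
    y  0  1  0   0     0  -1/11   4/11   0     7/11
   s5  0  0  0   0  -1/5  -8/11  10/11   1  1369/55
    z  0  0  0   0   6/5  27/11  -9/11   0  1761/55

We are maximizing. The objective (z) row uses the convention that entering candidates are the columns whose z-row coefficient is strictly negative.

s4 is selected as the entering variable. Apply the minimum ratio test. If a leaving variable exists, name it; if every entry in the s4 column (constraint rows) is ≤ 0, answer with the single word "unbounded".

y

Ratios: row 1 (s1): (793/55)/(2/11) = 793/10; row 2 (w): entry -4/11 ≤ 0, skip; row 3 (x): entry -1/11 ≤ 0, skip; row 4 (y): (7/11)/(4/11) = 7/4; row 5 (s5): (1369/55)/(10/11) = 1369/50.
Minimum ratio is in the y row, so y leaves.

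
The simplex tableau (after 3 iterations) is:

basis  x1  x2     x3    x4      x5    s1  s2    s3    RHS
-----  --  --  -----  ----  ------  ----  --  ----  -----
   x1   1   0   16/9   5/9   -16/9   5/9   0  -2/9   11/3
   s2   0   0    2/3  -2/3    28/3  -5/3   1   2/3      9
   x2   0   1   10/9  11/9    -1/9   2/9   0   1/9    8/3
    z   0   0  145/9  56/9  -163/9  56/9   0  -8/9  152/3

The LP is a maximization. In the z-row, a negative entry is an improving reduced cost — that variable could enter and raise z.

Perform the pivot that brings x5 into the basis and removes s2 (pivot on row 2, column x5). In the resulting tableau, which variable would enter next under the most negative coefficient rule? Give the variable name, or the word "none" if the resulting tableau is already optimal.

none

Pivot element 28/3. New z-row = old z-row − (-163/9)·(row 2/(28/3)).
Updated z-row coefficients: x1: 0, x2: 0, x3: 731/42, x4: 69/14, x5: 0, s1: 251/84, s2: 163/84, s3: 17/42.
No coefficient is strictly negative; the tableau after this pivot is optimal.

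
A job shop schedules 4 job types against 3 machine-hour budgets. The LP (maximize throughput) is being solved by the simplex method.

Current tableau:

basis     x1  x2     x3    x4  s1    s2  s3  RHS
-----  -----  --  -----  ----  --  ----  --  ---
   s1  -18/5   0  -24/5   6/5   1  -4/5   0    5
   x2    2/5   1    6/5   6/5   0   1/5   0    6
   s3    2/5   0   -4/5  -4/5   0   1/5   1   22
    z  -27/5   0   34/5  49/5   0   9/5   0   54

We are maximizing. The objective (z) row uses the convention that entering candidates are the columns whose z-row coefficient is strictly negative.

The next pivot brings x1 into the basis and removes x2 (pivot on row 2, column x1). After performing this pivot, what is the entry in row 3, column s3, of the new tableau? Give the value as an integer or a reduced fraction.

Pivot element is row 2, column x1: 2/5.
Normalize row 2: new (row 2, s3) = 0/(2/5) = 0.
row 3 ← row 3 − (2/5)·(new row 2): 1 − (2/5)·0 = 1.

1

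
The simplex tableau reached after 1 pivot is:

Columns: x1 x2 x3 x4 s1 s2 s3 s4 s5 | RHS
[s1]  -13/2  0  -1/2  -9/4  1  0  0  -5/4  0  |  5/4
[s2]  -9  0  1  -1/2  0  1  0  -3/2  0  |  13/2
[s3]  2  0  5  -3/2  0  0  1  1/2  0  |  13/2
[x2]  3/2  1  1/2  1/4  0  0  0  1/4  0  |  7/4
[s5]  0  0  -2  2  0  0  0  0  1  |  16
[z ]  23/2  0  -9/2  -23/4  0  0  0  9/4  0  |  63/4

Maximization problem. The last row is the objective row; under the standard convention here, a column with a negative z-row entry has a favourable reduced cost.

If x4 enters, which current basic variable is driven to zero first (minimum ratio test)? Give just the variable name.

Ratios: row 1 (s1): entry -9/4 ≤ 0, skip; row 2 (s2): entry -1/2 ≤ 0, skip; row 3 (s3): entry -3/2 ≤ 0, skip; row 4 (x2): (7/4)/(1/4) = 7; row 5 (s5): 16/2 = 8.
Minimum ratio 7 is in the x2 row, so x2 leaves.

x2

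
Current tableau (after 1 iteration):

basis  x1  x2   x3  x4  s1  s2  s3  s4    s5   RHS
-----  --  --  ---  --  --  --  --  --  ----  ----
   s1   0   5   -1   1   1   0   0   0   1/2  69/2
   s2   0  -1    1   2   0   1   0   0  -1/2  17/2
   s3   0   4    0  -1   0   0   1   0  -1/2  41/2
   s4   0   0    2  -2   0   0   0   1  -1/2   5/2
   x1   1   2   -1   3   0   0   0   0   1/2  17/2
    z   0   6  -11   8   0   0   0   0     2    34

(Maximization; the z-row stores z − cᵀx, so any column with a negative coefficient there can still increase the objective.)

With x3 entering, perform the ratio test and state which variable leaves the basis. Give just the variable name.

Ratios: row 1 (s1): entry -1 ≤ 0, skip; row 2 (s2): (17/2)/1 = 17/2; row 3 (s3): entry 0 ≤ 0, skip; row 4 (s4): (5/2)/2 = 5/4; row 5 (x1): entry -1 ≤ 0, skip.
Minimum ratio 5/4 is in the s4 row, so s4 leaves.

s4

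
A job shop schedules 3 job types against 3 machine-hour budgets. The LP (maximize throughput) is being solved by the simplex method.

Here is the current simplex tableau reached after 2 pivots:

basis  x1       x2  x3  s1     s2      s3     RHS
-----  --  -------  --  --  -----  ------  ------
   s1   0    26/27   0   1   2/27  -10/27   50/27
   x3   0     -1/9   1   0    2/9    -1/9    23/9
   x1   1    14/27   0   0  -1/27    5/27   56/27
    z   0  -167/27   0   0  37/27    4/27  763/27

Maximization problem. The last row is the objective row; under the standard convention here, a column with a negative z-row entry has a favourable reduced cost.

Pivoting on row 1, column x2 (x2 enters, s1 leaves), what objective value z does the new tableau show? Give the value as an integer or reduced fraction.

Minimum ratio for x2: (50/27)/(26/27) = 25/13.
z changes by −(z-row coeff of x2)·ratio = −(-167/27)·(25/13) = 4175/351.
New z = 763/27 + (4175/351) = 522/13.

522/13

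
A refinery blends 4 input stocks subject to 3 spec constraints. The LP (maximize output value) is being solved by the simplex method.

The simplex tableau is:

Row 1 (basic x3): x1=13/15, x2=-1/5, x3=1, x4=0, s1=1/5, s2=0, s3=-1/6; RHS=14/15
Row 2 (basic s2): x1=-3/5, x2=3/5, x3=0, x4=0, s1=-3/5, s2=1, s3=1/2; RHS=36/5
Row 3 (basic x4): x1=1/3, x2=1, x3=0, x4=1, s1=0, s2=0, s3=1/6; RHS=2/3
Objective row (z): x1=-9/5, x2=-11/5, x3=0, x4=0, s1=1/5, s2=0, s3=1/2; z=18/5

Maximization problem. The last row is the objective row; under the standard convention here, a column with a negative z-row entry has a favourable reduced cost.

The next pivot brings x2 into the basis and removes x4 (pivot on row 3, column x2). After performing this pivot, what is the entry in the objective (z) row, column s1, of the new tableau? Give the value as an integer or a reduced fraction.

1/5

Pivot element is row 3, column x2: 1.
Normalize row 3: new (row 3, s1) = 0/1 = 0.
z-row ← z-row − (-11/5)·(new row 3): 1/5 − (-11/5)·0 = 1/5.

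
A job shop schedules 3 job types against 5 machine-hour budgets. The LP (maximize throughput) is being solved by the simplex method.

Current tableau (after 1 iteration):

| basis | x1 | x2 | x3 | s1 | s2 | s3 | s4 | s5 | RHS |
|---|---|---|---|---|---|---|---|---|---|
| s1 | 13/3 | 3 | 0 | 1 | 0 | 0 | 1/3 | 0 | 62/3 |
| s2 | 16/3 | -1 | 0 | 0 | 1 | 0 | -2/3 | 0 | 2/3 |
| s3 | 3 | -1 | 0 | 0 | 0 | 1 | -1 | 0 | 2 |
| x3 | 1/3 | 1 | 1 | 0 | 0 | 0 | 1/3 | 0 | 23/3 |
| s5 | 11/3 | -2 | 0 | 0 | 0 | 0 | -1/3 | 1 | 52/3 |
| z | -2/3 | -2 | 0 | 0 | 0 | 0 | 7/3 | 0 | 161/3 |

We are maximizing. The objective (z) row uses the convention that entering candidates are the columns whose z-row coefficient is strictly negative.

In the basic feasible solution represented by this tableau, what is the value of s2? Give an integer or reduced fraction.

2/3

s2 is basic (row 2); its value is the RHS of that row: 2/3.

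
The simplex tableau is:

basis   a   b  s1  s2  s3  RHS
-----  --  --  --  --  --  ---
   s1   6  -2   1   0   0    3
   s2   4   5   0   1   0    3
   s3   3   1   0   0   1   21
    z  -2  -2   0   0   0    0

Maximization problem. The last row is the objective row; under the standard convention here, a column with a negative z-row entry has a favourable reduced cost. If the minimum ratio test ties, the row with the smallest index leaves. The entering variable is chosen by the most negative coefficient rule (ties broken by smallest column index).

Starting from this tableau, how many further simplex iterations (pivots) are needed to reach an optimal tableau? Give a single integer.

2

pivot: a in, s1 out → z = 1
pivot: b in, s2 out → z = 27/19
No improving column remains; optimal.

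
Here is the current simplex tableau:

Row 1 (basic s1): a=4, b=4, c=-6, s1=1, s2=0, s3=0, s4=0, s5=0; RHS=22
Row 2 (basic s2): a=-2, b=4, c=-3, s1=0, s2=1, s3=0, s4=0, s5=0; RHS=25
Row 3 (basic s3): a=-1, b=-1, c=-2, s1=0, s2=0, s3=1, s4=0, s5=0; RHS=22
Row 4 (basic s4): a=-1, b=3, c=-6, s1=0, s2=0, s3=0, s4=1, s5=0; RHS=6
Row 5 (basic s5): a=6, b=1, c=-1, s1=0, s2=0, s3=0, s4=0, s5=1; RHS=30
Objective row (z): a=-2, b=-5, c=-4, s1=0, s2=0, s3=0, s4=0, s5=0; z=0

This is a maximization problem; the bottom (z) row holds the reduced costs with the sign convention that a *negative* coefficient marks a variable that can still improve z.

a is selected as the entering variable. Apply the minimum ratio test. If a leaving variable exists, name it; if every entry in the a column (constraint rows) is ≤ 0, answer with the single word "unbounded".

s5

Ratios: row 1 (s1): 22/4 = 11/2; row 2 (s2): entry -2 ≤ 0, skip; row 3 (s3): entry -1 ≤ 0, skip; row 4 (s4): entry -1 ≤ 0, skip; row 5 (s5): 30/6 = 5.
Minimum ratio is in the s5 row, so s5 leaves.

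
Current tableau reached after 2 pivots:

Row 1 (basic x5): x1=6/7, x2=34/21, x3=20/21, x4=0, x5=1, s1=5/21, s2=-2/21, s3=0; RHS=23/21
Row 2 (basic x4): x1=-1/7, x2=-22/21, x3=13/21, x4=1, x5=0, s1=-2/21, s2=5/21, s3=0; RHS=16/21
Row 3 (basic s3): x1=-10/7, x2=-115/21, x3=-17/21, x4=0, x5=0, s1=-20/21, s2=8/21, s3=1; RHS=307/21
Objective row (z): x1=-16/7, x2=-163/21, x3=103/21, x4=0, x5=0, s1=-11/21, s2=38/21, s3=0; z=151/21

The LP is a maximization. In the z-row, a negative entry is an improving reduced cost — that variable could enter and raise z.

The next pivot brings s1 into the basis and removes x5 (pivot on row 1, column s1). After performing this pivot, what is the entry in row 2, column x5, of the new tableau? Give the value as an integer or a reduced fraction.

Pivot element is row 1, column s1: 5/21.
Normalize row 1: new (row 1, x5) = 1/(5/21) = 21/5.
row 2 ← row 2 − (-2/21)·(new row 1): 0 − (-2/21)·(21/5) = 2/5.

2/5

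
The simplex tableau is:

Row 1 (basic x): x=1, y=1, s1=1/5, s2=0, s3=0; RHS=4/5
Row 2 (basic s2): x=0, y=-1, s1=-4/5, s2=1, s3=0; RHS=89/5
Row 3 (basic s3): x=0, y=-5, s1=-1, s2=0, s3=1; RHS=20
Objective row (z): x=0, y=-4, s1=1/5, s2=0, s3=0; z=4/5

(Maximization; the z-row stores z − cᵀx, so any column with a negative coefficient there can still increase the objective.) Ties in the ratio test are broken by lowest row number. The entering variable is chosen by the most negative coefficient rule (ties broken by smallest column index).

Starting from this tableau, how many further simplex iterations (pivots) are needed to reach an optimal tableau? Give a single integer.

pivot: y in, x out → z = 4
No improving column remains; optimal.

1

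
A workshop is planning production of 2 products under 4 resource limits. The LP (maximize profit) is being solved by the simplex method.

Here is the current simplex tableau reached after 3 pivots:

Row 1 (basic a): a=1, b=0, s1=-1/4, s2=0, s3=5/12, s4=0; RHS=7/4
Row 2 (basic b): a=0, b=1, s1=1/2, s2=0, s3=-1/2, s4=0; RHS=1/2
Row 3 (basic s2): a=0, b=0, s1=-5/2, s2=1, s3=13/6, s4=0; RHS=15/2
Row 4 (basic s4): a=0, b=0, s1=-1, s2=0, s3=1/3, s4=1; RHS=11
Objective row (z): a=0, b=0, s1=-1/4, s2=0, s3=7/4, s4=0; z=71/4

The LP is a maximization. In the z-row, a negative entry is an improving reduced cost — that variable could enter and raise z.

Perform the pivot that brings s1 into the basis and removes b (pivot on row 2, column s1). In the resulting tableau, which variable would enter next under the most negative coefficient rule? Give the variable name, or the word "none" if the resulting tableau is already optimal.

Pivot element 1/2. New z-row = old z-row − (-1/4)·(row 2/(1/2)).
Updated z-row coefficients: a: 0, b: 1/2, s1: 0, s2: 0, s3: 3/2, s4: 0.
No coefficient is strictly negative; the tableau after this pivot is optimal.

none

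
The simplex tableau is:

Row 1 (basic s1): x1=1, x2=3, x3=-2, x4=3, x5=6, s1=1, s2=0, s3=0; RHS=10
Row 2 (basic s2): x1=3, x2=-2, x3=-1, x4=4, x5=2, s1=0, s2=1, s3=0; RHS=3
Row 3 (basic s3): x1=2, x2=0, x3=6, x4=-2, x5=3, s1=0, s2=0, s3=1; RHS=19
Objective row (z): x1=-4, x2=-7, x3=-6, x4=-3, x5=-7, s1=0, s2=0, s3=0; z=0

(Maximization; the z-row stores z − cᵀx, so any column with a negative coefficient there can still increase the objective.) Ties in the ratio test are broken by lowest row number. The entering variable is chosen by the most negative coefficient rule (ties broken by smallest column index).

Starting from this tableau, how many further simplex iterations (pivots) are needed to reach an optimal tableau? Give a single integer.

pivot: x2 in, s1 out → z = 70/3
pivot: x3 in, s3 out → z = 514/9
No improving column remains; optimal.

2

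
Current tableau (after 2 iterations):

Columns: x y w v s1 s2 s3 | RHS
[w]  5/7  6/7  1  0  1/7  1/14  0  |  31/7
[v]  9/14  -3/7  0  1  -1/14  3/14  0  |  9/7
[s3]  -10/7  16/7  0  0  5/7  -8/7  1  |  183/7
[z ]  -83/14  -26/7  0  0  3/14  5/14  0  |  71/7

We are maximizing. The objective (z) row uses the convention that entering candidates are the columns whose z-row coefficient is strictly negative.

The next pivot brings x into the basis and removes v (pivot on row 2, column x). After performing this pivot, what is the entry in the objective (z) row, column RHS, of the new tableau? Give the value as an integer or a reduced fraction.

22

Pivot element is row 2, column x: 9/14.
Normalize row 2: new (row 2, RHS) = (9/7)/(9/14) = 2.
z-row ← z-row − (-83/14)·(new row 2): 71/7 − (-83/14)·2 = 22.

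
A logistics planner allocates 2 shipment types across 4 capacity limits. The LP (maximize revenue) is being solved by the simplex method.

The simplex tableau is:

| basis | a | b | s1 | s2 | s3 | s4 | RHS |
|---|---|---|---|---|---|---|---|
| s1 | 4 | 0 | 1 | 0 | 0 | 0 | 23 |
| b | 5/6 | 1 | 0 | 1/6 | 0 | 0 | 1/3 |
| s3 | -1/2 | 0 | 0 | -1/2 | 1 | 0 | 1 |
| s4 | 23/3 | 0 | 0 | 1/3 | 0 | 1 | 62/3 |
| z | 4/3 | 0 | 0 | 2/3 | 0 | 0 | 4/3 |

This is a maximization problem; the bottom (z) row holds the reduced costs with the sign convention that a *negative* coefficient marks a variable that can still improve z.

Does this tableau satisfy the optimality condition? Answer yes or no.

yes

No objective-row coefficient is strictly negative, so no entering variable exists; the tableau is optimal.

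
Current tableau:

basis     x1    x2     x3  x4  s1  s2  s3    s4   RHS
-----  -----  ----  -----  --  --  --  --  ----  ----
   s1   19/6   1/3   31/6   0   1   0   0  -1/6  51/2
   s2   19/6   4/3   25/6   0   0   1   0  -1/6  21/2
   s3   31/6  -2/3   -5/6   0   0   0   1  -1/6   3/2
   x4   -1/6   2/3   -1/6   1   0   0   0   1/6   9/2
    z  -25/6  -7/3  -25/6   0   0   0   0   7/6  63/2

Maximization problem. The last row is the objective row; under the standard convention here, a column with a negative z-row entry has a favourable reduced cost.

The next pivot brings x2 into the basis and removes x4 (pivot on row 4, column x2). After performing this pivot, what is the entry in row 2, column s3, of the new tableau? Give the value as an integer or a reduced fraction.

Pivot element is row 4, column x2: 2/3.
Normalize row 4: new (row 4, s3) = 0/(2/3) = 0.
row 2 ← row 2 − (4/3)·(new row 4): 0 − (4/3)·0 = 0.

0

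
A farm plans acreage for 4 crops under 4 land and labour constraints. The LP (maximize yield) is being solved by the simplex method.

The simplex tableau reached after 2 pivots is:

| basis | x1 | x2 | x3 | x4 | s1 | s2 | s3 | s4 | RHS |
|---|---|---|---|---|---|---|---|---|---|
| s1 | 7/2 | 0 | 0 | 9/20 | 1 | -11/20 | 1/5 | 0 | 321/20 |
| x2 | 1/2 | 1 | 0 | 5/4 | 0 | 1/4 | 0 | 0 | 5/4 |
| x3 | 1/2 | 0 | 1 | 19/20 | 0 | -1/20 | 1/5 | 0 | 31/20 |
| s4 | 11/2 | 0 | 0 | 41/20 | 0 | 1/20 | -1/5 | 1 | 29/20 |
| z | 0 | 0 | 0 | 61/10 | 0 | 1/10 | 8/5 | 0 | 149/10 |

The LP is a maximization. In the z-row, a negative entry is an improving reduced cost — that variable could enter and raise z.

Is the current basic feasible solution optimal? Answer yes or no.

No objective-row coefficient is strictly negative, so no entering variable exists; the tableau is optimal.

yes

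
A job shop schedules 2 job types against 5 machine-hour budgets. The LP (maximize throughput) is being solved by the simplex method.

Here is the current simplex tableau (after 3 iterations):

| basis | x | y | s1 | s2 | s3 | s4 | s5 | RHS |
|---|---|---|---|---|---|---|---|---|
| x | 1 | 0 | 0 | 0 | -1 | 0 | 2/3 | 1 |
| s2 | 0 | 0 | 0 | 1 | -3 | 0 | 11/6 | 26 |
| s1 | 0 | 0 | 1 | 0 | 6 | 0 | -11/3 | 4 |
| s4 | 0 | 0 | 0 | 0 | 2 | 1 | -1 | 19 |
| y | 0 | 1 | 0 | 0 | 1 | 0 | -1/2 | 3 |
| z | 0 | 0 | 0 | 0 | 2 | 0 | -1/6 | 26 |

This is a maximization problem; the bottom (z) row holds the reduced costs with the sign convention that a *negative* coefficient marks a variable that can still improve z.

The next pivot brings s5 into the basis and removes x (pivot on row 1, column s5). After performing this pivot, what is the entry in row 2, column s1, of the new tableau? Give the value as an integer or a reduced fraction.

Pivot element is row 1, column s5: 2/3.
Normalize row 1: new (row 1, s1) = 0/(2/3) = 0.
row 2 ← row 2 − (11/6)·(new row 1): 0 − (11/6)·0 = 0.

0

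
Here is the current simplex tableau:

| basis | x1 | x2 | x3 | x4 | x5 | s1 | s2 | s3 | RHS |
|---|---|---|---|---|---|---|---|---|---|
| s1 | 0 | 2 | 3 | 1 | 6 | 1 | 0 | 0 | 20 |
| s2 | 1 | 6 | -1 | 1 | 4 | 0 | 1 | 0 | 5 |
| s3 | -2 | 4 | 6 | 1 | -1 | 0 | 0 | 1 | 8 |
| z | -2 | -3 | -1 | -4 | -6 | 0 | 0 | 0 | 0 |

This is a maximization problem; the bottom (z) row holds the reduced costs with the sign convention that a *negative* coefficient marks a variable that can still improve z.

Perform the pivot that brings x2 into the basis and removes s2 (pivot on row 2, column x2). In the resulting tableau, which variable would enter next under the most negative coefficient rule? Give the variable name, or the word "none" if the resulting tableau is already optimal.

Pivot element 6. New z-row = old z-row − (-3)·(row 2/6).
Updated z-row coefficients: x1: -3/2, x2: 0, x3: -3/2, x4: -7/2, x5: -4, s1: 0, s2: 1/2, s3: 0.
The most negative is -4 in column x5, so x5 would enter next.

x5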